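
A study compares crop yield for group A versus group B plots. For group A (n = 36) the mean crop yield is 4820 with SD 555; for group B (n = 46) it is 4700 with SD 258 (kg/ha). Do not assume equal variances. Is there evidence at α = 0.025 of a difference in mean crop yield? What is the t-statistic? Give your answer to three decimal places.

1.200

Let group 1 = group A, group 2 = group B. H0: μ_1 = μ_2; H1: μ_1 ≠ μ_2 (Welch's two-sample t-test, two-sided).
t = (x̄_1 − x̄_2)/√(s_1²/n_1 + s_2²/n_2) = (4820 − 4700)/√(555²/36 + 258²/46) = 1.200
Welch–Satterthwaite df ≈ 46.80
Two-sided p-value ≈ 0.2363
Since p ≈ 0.2363 > α = 0.025, fail to reject H0; the data do not provide sufficient evidence against H0.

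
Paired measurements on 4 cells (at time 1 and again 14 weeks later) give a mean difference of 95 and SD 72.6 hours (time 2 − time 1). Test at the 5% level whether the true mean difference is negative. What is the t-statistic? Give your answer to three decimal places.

H0: μ_d = 0; H1: μ_d < 0 (paired t-test on the differences, left-tailed).
t = d̄/(s_d/√n) = 95/(72.6/√4) = 2.617
df = n − 1 = 3
p-value = P(T ≤ 2.617) ≈ 0.960
Since p ≈ 0.960 > α = 0.05, fail to reject H0; the data do not provide sufficient evidence against H0.

2.617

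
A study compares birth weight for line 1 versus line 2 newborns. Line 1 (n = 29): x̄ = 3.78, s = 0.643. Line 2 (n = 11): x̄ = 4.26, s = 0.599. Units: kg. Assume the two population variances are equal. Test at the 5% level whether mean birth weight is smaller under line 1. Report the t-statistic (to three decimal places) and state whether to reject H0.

t = -2.146; reject H0

Let group 1 = line 1, group 2 = line 2. H0: μ_1 = μ_2; H1: μ_1 < μ_2 (two-sample pooled-variance t-test, left-tailed).
s_p² = [(29−1)·0.643² + (11−1)·0.599²]/(29+11−2) = 0.399068
t = (3.78 − 4.26)/√[0.399068·(1/29 + 1/11)] = -2.146
df = n₁ + n₂ − 2 = 38
p-value = P(T ≤ -2.146) ≈ 0.0192
Since p ≈ 0.0192 < α = 0.05, reject H0; the evidence is statistically significant.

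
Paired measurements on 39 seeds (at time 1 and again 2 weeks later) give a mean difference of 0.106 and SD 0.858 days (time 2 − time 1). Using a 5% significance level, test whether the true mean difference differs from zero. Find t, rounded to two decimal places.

0.77

H0: μ_d = 0; H1: μ_d ≠ 0 (paired t-test on the differences, two-sided).
t = d̄/(s_d/√n) = 0.106/(0.858/√39) = 0.77
df = n − 1 = 38
Two-sided p-value ≈ 0.4452
Since p ≈ 0.4452 > α = 0.05, fail to reject H0; the evidence is not statistically significant.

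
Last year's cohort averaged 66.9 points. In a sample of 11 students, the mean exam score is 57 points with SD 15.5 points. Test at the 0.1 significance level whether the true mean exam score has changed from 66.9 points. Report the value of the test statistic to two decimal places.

-2.12

H0: μ = 66.9; H1: μ ≠ 66.9 (one-sample t-test, two-sided).
t = (x̄ − μ₀)/(s/√n) = (57 − 66.9)/(15.5/√11) = -2.12
df = n − 1 = 10
Two-sided p-value ≈ 0.0602
Since p ≈ 0.0602 < α = 0.1, reject H0; the data support H1.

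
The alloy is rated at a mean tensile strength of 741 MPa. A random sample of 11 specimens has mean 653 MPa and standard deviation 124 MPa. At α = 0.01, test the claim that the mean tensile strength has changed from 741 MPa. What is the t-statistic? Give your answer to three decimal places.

-2.354

H0: μ = 741; H1: μ ≠ 741 (one-sample t-test, two-sided).
t = (x̄ − μ₀)/(s/√n) = (653 − 741)/(124/√11) = -2.354
df = n − 1 = 10
Two-sided p-value ≈ 0.040
Since p ≈ 0.040 > α = 0.01, fail to reject H0; the evidence is not statistically significant.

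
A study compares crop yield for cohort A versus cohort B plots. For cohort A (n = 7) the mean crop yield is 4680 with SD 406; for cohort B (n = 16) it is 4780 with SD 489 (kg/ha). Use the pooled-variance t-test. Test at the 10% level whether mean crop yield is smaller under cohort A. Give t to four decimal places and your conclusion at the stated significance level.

Let group 1 = cohort A, group 2 = cohort B. H0: μ_1 = μ_2; H1: μ_1 < μ_2 (two-sample pooled-variance t-test, left-tailed).
s_p² = [(7−1)·406² + (16−1)·489²]/(7+16−2) = 217897
t = (4680 − 4780)/√[217897·(1/7 + 1/16)] = -0.4727
df = n₁ + n₂ − 2 = 21
p-value = P(T ≤ -0.4727) ≈ 0.321
Since p ≈ 0.321 > α = 0.1, fail to reject H0; the evidence is not statistically significant.

t = -0.4727; fail to reject H0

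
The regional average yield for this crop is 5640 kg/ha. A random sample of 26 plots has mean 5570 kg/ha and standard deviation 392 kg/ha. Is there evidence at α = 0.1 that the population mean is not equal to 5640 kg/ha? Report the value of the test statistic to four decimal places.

H0: μ = 5640; H1: μ ≠ 5640 (one-sample t-test, two-sided).
t = (x̄ − μ₀)/(s/√n) = (5570 − 5640)/(392/√26) = -0.9105
df = n − 1 = 25
Two-sided p-value ≈ 0.3712
Since p ≈ 0.3712 > α = 0.1, fail to reject H0; the data do not provide sufficient evidence against H0.

-0.9105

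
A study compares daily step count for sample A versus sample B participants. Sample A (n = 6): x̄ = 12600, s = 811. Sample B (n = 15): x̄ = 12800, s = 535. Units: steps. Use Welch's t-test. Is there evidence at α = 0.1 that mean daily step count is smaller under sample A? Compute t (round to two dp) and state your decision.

Let group 1 = sample A, group 2 = sample B. H0: μ_1 = μ_2; H1: μ_1 < μ_2 (Welch's two-sample t-test, left-tailed).
t = (x̄_1 − x̄_2)/√(s_1²/n_1 + s_2²/n_2) = (12600 − 12800)/√(811²/6 + 535²/15) = -0.56
Welch–Satterthwaite df ≈ 6.82
p-value = P(T ≤ -0.56) ≈ 0.298
Since p ≈ 0.298 > α = 0.1, fail to reject H0; the data do not provide sufficient evidence against H0.

t = -0.56; fail to reject H0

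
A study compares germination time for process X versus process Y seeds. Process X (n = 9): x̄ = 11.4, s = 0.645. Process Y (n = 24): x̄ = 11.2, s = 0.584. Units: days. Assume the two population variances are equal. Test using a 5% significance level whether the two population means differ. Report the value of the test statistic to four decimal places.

Let group 1 = process X, group 2 = process Y. H0: μ_1 = μ_2; H1: μ_1 ≠ μ_2 (two-sample pooled-variance t-test, two-sided).
s_p² = [(9−1)·0.645² + (24−1)·0.584²]/(9+24−2) = 0.360403
t = (11.4 − 11.2)/√[0.360403·(1/9 + 1/24)] = 0.8523
df = n₁ + n₂ − 2 = 31
Two-sided p-value ≈ 0.401
Since p ≈ 0.401 > α = 0.05, fail to reject H0; the data do not provide sufficient evidence against H0.

0.8523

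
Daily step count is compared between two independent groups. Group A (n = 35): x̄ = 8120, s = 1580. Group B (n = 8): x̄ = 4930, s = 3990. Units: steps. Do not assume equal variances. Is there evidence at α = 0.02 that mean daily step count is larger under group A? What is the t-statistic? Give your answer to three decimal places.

2.222

Let group 1 = group A, group 2 = group B. H0: μ_1 = μ_2; H1: μ_1 > μ_2 (Welch's two-sample t-test, right-tailed).
t = (x̄_1 − x̄_2)/√(s_1²/n_1 + s_2²/n_2) = (8120 − 4930)/√(1580²/35 + 3990²/8) = 2.222
Welch–Satterthwaite df ≈ 7.51
p-value = P(T ≥ 2.222) ≈ 0.0296
Since p ≈ 0.0296 > α = 0.02, fail to reject H0; the evidence is not statistically significant.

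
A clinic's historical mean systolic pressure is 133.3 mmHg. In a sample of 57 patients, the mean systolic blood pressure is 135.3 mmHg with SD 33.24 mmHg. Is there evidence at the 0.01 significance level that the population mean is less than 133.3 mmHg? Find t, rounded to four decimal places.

0.4543

H0: μ = 133.3; H1: μ < 133.3 (one-sample t-test, left-tailed).
t = (x̄ − μ₀)/(s/√n) = (135.3 − 133.3)/(33.24/√57) = 0.4543
df = n − 1 = 56
p-value = P(T ≤ 0.4543) ≈ 0.674
Since p ≈ 0.674 > α = 0.01, fail to reject H0; the evidence is not statistically significant.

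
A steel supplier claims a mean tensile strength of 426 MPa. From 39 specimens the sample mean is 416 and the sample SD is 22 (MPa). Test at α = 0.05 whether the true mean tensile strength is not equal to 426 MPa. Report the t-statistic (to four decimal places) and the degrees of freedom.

t = -2.8386, df = 38

H0: μ = 426; H1: μ ≠ 426 (one-sample t-test, two-sided).
t = (x̄ − μ₀)/(s/√n) = (416 − 426)/(22/√39) = -2.8386
df = n − 1 = 38
Two-sided p-value ≈ 0.0072
Since p ≈ 0.0072 < α = 0.05, reject H0; the data support H1.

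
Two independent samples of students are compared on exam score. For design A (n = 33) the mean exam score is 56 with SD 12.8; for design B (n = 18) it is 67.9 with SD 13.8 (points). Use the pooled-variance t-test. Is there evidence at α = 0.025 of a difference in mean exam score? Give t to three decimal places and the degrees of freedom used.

Let group 1 = design A, group 2 = design B. H0: μ_1 = μ_2; H1: μ_1 ≠ μ_2 (two-sample pooled-variance t-test, two-sided).
s_p² = [(33−1)·12.8² + (18−1)·13.8²]/(33+18−2) = 173.069
t = (56 − 67.9)/√[173.069·(1/33 + 1/18)] = -3.087
df = n₁ + n₂ − 2 = 49
Two-sided p-value ≈ 0.003
Since p ≈ 0.003 < α = 0.025, reject H0; the evidence is statistically significant.

t = -3.087, df = 49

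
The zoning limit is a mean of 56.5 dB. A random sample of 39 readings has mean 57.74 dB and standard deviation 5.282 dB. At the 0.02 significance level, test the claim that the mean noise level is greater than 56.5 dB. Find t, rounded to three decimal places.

1.466

H0: μ = 56.5; H1: μ > 56.5 (one-sample t-test, right-tailed).
t = (x̄ − μ₀)/(s/√n) = (57.74 − 56.5)/(5.282/√39) = 1.466
df = n − 1 = 38
p-value = P(T ≥ 1.466) ≈ 0.075
Since p ≈ 0.075 > α = 0.02, fail to reject H0; the evidence is not statistically significant.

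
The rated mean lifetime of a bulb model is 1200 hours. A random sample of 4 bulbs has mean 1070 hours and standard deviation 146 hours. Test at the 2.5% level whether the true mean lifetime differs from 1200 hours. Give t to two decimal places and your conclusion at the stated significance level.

t = -1.78; fail to reject H0

H0: μ = 1200; H1: μ ≠ 1200 (one-sample t-test, two-sided).
t = (x̄ − μ₀)/(s/√n) = (1070 − 1200)/(146/√4) = -1.78
df = n − 1 = 3
Two-sided p-value ≈ 0.1730
Since p ≈ 0.1730 > α = 0.025, fail to reject H0; the data do not provide sufficient evidence against H0.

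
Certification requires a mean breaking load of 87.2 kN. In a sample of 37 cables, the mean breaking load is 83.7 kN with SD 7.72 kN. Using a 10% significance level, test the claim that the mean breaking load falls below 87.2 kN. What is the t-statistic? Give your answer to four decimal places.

H0: μ = 87.2; H1: μ < 87.2 (one-sample t-test, left-tailed).
t = (x̄ − μ₀)/(s/√n) = (83.7 − 87.2)/(7.72/√37) = -2.7577
df = n − 1 = 36
p-value = P(T ≤ -2.7577) ≈ 0.005
Since p ≈ 0.005 < α = 0.1, reject H0; the data support H1.

-2.7577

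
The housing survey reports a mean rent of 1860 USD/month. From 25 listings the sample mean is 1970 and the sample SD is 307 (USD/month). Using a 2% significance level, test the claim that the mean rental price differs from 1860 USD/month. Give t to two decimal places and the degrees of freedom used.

t = 1.79, df = 24

H0: μ = 1860; H1: μ ≠ 1860 (one-sample t-test, two-sided).
t = (x̄ − μ₀)/(s/√n) = (1970 − 1860)/(307/√25) = 1.79
df = n − 1 = 24
Two-sided p-value ≈ 0.0858
Since p ≈ 0.0858 > α = 0.02, fail to reject H0; the evidence is not statistically significant.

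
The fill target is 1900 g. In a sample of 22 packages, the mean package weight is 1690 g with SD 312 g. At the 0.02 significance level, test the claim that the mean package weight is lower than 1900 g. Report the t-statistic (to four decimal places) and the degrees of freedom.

H0: μ = 1900; H1: μ < 1900 (one-sample t-test, left-tailed).
t = (x̄ − μ₀)/(s/√n) = (1690 − 1900)/(312/√22) = -3.1570
df = n − 1 = 21
p-value = P(T ≤ -3.1570) ≈ 0.002
Since p ≈ 0.002 < α = 0.02, reject H0; the evidence is statistically significant.

t = -3.1570, df = 21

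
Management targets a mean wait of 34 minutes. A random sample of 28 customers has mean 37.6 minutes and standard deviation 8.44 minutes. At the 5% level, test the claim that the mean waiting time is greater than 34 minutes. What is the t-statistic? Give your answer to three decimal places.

H0: μ = 34; H1: μ > 34 (one-sample t-test, right-tailed).
t = (x̄ − μ₀)/(s/√n) = (37.6 − 34)/(8.44/√28) = 2.257
df = n − 1 = 27
p-value = P(T ≥ 2.257) ≈ 0.0162
Since p ≈ 0.0162 < α = 0.05, reject H0; the data support H1.

2.257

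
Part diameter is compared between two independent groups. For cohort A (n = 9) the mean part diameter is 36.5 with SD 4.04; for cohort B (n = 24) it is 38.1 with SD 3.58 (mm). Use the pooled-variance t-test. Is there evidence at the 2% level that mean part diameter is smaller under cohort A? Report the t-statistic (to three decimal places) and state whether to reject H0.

Let group 1 = cohort A, group 2 = cohort B. H0: μ_1 = μ_2; H1: μ_1 < μ_2 (two-sample pooled-variance t-test, left-tailed).
s_p² = [(9−1)·4.04² + (24−1)·3.58²]/(9+24−2) = 13.721
t = (36.5 − 38.1)/√[13.721·(1/9 + 1/24)] = -1.105
df = n₁ + n₂ − 2 = 31
p-value = P(T ≤ -1.105) ≈ 0.139
Since p ≈ 0.139 > α = 0.02, fail to reject H0; the data do not provide sufficient evidence against H0.

t = -1.105; fail to reject H0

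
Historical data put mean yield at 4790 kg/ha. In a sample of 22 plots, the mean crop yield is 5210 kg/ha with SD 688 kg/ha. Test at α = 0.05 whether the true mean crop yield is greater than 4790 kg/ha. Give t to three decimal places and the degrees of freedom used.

H0: μ = 4790; H1: μ > 4790 (one-sample t-test, right-tailed).
t = (x̄ − μ₀)/(s/√n) = (5210 − 4790)/(688/√22) = 2.863
df = n − 1 = 21
p-value = P(T ≥ 2.863) ≈ 0.0047
Since p ≈ 0.0047 < α = 0.05, reject H0; the evidence is statistically significant.

t = 2.863, df = 21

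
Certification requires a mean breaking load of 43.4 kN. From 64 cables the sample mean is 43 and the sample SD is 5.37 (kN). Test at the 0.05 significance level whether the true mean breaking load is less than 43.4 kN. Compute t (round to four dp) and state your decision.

H0: μ = 43.4; H1: μ < 43.4 (one-sample t-test, left-tailed).
t = (x̄ − μ₀)/(s/√n) = (43 − 43.4)/(5.37/√64) = -0.5959
df = n − 1 = 63
p-value = P(T ≤ -0.5959) ≈ 0.2767
Since p ≈ 0.2767 > α = 0.05, fail to reject H0; the evidence is not statistically significant.

t = -0.5959; fail to reject H0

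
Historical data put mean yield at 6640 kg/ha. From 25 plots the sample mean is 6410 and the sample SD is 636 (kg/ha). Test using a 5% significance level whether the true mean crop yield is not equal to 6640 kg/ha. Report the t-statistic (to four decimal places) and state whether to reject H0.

t = -1.8082; fail to reject H0

H0: μ = 6640; H1: μ ≠ 6640 (one-sample t-test, two-sided).
t = (x̄ − μ₀)/(s/√n) = (6410 − 6640)/(636/√25) = -1.8082
df = n − 1 = 24
Two-sided p-value ≈ 0.0831
Since p ≈ 0.0831 > α = 0.05, fail to reject H0; the evidence is not statistically significant.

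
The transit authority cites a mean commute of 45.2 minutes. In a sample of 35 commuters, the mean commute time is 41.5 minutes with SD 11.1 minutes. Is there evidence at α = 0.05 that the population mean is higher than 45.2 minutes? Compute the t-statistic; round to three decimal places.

H0: μ = 45.2; H1: μ > 45.2 (one-sample t-test, right-tailed).
t = (x̄ − μ₀)/(s/√n) = (41.5 − 45.2)/(11.1/√35) = -1.972
df = n − 1 = 34
p-value = P(T ≥ -1.972) ≈ 0.9716
Since p ≈ 0.9716 > α = 0.05, fail to reject H0; the data do not provide sufficient evidence against H0.

-1.972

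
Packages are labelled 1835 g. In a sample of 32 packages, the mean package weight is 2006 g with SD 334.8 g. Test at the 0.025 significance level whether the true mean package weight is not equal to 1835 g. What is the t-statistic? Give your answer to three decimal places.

2.889

H0: μ = 1835; H1: μ ≠ 1835 (one-sample t-test, two-sided).
t = (x̄ − μ₀)/(s/√n) = (2006 − 1835)/(334.8/√32) = 2.889
df = n − 1 = 31
Two-sided p-value ≈ 0.007
Since p ≈ 0.007 < α = 0.025, reject H0; the evidence is statistically significant.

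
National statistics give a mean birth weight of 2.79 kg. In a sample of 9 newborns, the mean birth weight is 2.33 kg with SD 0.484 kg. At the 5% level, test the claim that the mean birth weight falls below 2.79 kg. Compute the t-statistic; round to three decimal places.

H0: μ = 2.79; H1: μ < 2.79 (one-sample t-test, left-tailed).
t = (x̄ − μ₀)/(s/√n) = (2.33 − 2.79)/(0.484/√9) = -2.851
df = n − 1 = 8
p-value = P(T ≤ -2.851) ≈ 0.011
Since p ≈ 0.011 < α = 0.05, reject H0; the data support H1.

-2.851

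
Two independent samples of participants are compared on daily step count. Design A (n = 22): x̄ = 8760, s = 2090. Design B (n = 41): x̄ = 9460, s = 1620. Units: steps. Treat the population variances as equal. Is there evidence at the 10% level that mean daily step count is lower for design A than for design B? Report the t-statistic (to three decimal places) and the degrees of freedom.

Let group 1 = design A, group 2 = design B. H0: μ_1 = μ_2; H1: μ_1 < μ_2 (two-sample pooled-variance t-test, left-tailed).
s_p² = [(22−1)·2090² + (41−1)·1620²]/(22+41−2) = 3224690
t = (8760 − 9460)/√[3224690·(1/22 + 1/41)] = -1.475
df = n₁ + n₂ − 2 = 61
p-value = P(T ≤ -1.475) ≈ 0.0727
Since p ≈ 0.0727 < α = 0.1, reject H0; the evidence is statistically significant.

t = -1.475, df = 61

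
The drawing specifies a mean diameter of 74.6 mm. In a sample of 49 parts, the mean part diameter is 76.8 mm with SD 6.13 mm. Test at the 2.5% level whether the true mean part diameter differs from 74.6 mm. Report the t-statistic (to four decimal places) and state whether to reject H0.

t = 2.5122; reject H0

H0: μ = 74.6; H1: μ ≠ 74.6 (one-sample t-test, two-sided).
t = (x̄ − μ₀)/(s/√n) = (76.8 − 74.6)/(6.13/√49) = 2.5122
df = n − 1 = 48
Two-sided p-value ≈ 0.0154
Since p ≈ 0.0154 < α = 0.025, reject H0; the data support H1.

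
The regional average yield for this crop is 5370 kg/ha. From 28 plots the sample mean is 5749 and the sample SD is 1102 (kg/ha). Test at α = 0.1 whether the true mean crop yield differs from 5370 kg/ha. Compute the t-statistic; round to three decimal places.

1.820

H0: μ = 5370; H1: μ ≠ 5370 (one-sample t-test, two-sided).
t = (x̄ − μ₀)/(s/√n) = (5749 − 5370)/(1102/√28) = 1.820
df = n − 1 = 27
Two-sided p-value ≈ 0.0799
Since p ≈ 0.0799 < α = 0.1, reject H0; the evidence is statistically significant.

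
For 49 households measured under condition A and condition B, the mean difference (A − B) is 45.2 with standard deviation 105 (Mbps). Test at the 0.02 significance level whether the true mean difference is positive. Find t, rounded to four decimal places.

3.0133

H0: μ_d = 0; H1: μ_d > 0 (paired t-test on the differences, right-tailed).
t = d̄/(s_d/√n) = 45.2/(105/√49) = 3.0133
df = n − 1 = 48
p-value = P(T ≥ 3.0133) ≈ 0.0021
Since p ≈ 0.0021 < α = 0.02, reject H0; the evidence is statistically significant.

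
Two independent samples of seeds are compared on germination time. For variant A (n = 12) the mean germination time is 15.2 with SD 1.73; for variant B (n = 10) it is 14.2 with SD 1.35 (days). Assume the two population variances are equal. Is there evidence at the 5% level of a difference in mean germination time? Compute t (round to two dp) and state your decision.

Let group 1 = variant A, group 2 = variant B. H0: μ_1 = μ_2; H1: μ_1 ≠ μ_2 (two-sample pooled-variance t-test, two-sided).
s_p² = [(12−1)·1.73² + (10−1)·1.35²]/(12+10−2) = 2.46622
t = (15.2 − 14.2)/√[2.46622·(1/12 + 1/10)] = 1.49
df = n₁ + n₂ − 2 = 20
Two-sided p-value ≈ 0.1526
Since p ≈ 0.1526 > α = 0.05, fail to reject H0; the data do not provide sufficient evidence against H0.

t = 1.49; fail to reject H0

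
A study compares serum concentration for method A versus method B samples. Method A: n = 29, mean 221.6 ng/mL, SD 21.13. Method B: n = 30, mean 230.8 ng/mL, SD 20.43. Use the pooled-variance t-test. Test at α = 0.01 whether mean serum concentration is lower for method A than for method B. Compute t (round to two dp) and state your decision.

Let group 1 = method A, group 2 = method B. H0: μ_1 = μ_2; H1: μ_1 < μ_2 (two-sample pooled-variance t-test, left-tailed).
s_p² = [(29−1)·21.13² + (30−1)·20.43²]/(29+30−2) = 431.676
t = (221.6 − 230.8)/√[431.676·(1/29 + 1/30)] = -1.70
df = n₁ + n₂ − 2 = 57
p-value = P(T ≤ -1.70) ≈ 0.047
Since p ≈ 0.047 > α = 0.01, fail to reject H0; the data do not provide sufficient evidence against H0.

t = -1.70; fail to reject H0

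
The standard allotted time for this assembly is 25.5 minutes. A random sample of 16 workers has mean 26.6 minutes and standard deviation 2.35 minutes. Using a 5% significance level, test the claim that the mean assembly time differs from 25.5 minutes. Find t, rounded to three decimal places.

H0: μ = 25.5; H1: μ ≠ 25.5 (one-sample t-test, two-sided).
t = (x̄ − μ₀)/(s/√n) = (26.6 − 25.5)/(2.35/√16) = 1.872
df = n − 1 = 15
Two-sided p-value ≈ 0.0808
Since p ≈ 0.0808 > α = 0.05, fail to reject H0; the evidence is not statistically significant.

1.872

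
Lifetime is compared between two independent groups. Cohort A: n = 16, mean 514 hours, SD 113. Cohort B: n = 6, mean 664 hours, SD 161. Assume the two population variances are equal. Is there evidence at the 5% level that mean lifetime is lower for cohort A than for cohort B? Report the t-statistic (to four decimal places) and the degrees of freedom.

t = -2.4728, df = 20

Let group 1 = cohort A, group 2 = cohort B. H0: μ_1 = μ_2; H1: μ_1 < μ_2 (two-sample pooled-variance t-test, left-tailed).
s_p² = [(16−1)·113² + (6−1)·161²]/(16+6−2) = 16057
t = (514 − 664)/√[16057·(1/16 + 1/6)] = -2.4728
df = n₁ + n₂ − 2 = 20
p-value = P(T ≤ -2.4728) ≈ 0.011
Since p ≈ 0.011 < α = 0.05, reject H0; the data support H1.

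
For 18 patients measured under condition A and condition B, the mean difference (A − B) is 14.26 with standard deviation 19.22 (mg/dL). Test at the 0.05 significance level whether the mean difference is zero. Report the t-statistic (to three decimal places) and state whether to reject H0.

H0: μ_d = 0; H1: μ_d ≠ 0 (paired t-test on the differences, two-sided).
t = d̄/(s_d/√n) = 14.26/(19.22/√18) = 3.148
df = n − 1 = 17
Two-sided p-value ≈ 0.006
Since p ≈ 0.006 < α = 0.05, reject H0; the data support H1.

t = 3.148; reject H0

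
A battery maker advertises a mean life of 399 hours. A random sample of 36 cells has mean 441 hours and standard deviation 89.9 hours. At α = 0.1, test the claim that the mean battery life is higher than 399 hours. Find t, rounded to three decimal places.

H0: μ = 399; H1: μ > 399 (one-sample t-test, right-tailed).
t = (x̄ − μ₀)/(s/√n) = (441 − 399)/(89.9/√36) = 2.803
df = n − 1 = 35
p-value = P(T ≥ 2.803) ≈ 0.004
Since p ≈ 0.004 < α = 0.1, reject H0; the data support H1.

2.803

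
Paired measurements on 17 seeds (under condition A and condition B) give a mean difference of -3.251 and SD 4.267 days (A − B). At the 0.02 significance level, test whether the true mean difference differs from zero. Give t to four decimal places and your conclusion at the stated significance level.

H0: μ_d = 0; H1: μ_d ≠ 0 (paired t-test on the differences, two-sided).
t = d̄/(s_d/√n) = -3.251/(4.267/√17) = -3.1414
df = n − 1 = 16
Two-sided p-value ≈ 0.0063
Since p ≈ 0.0063 < α = 0.02, reject H0; the data support H1.

t = -3.1414; reject H0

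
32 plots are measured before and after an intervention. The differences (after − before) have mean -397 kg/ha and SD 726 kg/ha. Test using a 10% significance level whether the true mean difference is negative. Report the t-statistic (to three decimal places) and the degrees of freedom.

t = -3.093, df = 31

H0: μ_d = 0; H1: μ_d < 0 (paired t-test on the differences, left-tailed).
t = d̄/(s_d/√n) = -397/(726/√32) = -3.093
df = n − 1 = 31
p-value = P(T ≤ -3.093) ≈ 0.002
Since p ≈ 0.002 < α = 0.1, reject H0; the evidence is statistically significant.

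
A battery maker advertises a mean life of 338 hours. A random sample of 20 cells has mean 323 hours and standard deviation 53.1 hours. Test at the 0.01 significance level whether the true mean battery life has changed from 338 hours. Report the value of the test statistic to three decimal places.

-1.263

H0: μ = 338; H1: μ ≠ 338 (one-sample t-test, two-sided).
t = (x̄ − μ₀)/(s/√n) = (323 − 338)/(53.1/√20) = -1.263
df = n − 1 = 19
Two-sided p-value ≈ 0.222
Since p ≈ 0.222 > α = 0.01, fail to reject H0; the data do not provide sufficient evidence against H0.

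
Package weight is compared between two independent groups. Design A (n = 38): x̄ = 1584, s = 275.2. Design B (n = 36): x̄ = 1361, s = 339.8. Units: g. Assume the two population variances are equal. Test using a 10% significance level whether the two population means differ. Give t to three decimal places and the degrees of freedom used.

Let group 1 = design A, group 2 = design B. H0: μ_1 = μ_2; H1: μ_1 ≠ μ_2 (two-sample pooled-variance t-test, two-sided).
s_p² = [(38−1)·275.2² + (36−1)·339.8²]/(38+36−2) = 95047.7
t = (1584 − 1361)/√[95047.7·(1/38 + 1/36)] = 3.110
df = n₁ + n₂ − 2 = 72
Two-sided p-value ≈ 0.0027
Since p ≈ 0.0027 < α = 0.1, reject H0; the evidence is statistically significant.

t = 3.110, df = 72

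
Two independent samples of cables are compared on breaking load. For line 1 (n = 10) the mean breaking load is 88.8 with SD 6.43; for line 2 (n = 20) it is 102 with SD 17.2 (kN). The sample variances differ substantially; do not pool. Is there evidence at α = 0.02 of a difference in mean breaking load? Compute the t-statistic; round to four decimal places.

-3.0342

Let group 1 = line 1, group 2 = line 2. H0: μ_1 = μ_2; H1: μ_1 ≠ μ_2 (Welch's two-sample t-test, two-sided).
t = (x̄_1 − x̄_2)/√(s_1²/n_1 + s_2²/n_2) = (88.8 − 102)/√(6.43²/10 + 17.2²/20) = -3.0342
Welch–Satterthwaite df ≈ 26.70
Two-sided p-value ≈ 0.0053
Since p ≈ 0.0053 < α = 0.02, reject H0; the data support H1.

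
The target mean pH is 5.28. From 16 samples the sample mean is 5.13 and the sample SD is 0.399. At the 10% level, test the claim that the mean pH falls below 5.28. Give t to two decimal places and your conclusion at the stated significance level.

H0: μ = 5.28; H1: μ < 5.28 (one-sample t-test, left-tailed).
t = (x̄ − μ₀)/(s/√n) = (5.13 − 5.28)/(0.399/√16) = -1.50
df = n − 1 = 15
p-value = P(T ≤ -1.50) ≈ 0.0767
Since p ≈ 0.0767 < α = 0.1, reject H0; the evidence is statistically significant.

t = -1.50; reject H0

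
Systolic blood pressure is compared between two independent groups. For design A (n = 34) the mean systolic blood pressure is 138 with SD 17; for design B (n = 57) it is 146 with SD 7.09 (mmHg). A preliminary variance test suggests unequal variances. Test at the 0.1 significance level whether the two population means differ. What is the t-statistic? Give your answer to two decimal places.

Let group 1 = design A, group 2 = design B. H0: μ_1 = μ_2; H1: μ_1 ≠ μ_2 (Welch's two-sample t-test, two-sided).
t = (x̄_1 − x̄_2)/√(s_1²/n_1 + s_2²/n_2) = (138 − 146)/√(17²/34 + 7.09²/57) = -2.61
Welch–Satterthwaite df ≈ 39.95
Two-sided p-value ≈ 0.013
Since p ≈ 0.013 < α = 0.1, reject H0; the evidence is statistically significant.

-2.61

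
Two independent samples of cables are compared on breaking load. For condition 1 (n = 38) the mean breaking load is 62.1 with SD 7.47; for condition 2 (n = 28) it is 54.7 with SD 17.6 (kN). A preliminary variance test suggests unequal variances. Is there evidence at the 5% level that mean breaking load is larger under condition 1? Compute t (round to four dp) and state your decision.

Let group 1 = condition 1, group 2 = condition 2. H0: μ_1 = μ_2; H1: μ_1 > μ_2 (Welch's two-sample t-test, right-tailed).
t = (x̄_1 − x̄_2)/√(s_1²/n_1 + s_2²/n_2) = (62.1 − 54.7)/√(7.47²/38 + 17.6²/28) = 2.0904
Welch–Satterthwaite df ≈ 34.20
p-value = P(T ≥ 2.0904) ≈ 0.022
Since p ≈ 0.022 < α = 0.05, reject H0; the evidence is statistically significant.

t = 2.0904; reject H0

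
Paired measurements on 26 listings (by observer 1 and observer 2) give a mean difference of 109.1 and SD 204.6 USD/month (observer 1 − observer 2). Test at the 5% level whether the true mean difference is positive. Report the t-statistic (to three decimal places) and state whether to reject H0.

t = 2.719; reject H0

H0: μ_d = 0; H1: μ_d > 0 (paired t-test on the differences, right-tailed).
t = d̄/(s_d/√n) = 109.1/(204.6/√26) = 2.719
df = n − 1 = 25
p-value = P(T ≥ 2.719) ≈ 0.0059
Since p ≈ 0.0059 < α = 0.05, reject H0; the data support H1.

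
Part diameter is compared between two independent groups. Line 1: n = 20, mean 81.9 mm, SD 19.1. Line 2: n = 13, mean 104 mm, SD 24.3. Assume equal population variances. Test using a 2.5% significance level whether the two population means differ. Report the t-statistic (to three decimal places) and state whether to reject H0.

Let group 1 = line 1, group 2 = line 2. H0: μ_1 = μ_2; H1: μ_1 ≠ μ_2 (two-sample pooled-variance t-test, two-sided).
s_p² = [(20−1)·19.1² + (13−1)·24.3²]/(20+13−2) = 452.17
t = (81.9 − 104)/√[452.17·(1/20 + 1/13)] = -2.917
df = n₁ + n₂ − 2 = 31
Two-sided p-value ≈ 0.0065
Since p ≈ 0.0065 < α = 0.025, reject H0; the evidence is statistically significant.

t = -2.917; reject H0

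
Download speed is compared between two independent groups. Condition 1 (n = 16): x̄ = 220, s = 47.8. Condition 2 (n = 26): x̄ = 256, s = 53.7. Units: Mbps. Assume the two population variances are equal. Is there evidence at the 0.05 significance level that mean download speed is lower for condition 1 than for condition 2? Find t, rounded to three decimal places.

Let group 1 = condition 1, group 2 = condition 2. H0: μ_1 = μ_2; H1: μ_1 < μ_2 (two-sample pooled-variance t-test, left-tailed).
s_p² = [(16−1)·47.8² + (26−1)·53.7²]/(16+26−2) = 2659.12
t = (220 − 256)/√[2659.12·(1/16 + 1/26)] = -2.197
df = n₁ + n₂ − 2 = 40
p-value = P(T ≤ -2.197) ≈ 0.0169
Since p ≈ 0.0169 < α = 0.05, reject H0; the evidence is statistically significant.

-2.197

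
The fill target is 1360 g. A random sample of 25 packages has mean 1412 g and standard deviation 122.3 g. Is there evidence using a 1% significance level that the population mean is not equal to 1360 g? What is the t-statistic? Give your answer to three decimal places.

2.126

H0: μ = 1360; H1: μ ≠ 1360 (one-sample t-test, two-sided).
t = (x̄ − μ₀)/(s/√n) = (1412 − 1360)/(122.3/√25) = 2.126
df = n − 1 = 24
Two-sided p-value ≈ 0.0440
Since p ≈ 0.0440 > α = 0.01, fail to reject H0; the evidence is not statistically significant.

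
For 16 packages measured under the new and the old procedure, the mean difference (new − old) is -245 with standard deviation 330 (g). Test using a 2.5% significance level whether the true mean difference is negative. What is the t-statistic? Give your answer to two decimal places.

-2.97

H0: μ_d = 0; H1: μ_d < 0 (paired t-test on the differences, left-tailed).
t = d̄/(s_d/√n) = -245/(330/√16) = -2.97
df = n − 1 = 15
p-value = P(T ≤ -2.97) ≈ 0.005
Since p ≈ 0.005 < α = 0.025, reject H0; the data support H1.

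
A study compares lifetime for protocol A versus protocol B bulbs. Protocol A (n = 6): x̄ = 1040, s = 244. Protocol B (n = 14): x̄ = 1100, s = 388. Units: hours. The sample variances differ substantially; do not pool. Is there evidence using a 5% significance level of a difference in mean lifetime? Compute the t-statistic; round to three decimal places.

Let group 1 = protocol A, group 2 = protocol B. H0: μ_1 = μ_2; H1: μ_1 ≠ μ_2 (Welch's two-sample t-test, two-sided).
t = (x̄_1 − x̄_2)/√(s_1²/n_1 + s_2²/n_2) = (1040 − 1100)/√(244²/6 + 388²/14) = -0.417
Welch–Satterthwaite df ≈ 14.95
Two-sided p-value ≈ 0.682
Since p ≈ 0.682 > α = 0.05, fail to reject H0; the evidence is not statistically significant.

-0.417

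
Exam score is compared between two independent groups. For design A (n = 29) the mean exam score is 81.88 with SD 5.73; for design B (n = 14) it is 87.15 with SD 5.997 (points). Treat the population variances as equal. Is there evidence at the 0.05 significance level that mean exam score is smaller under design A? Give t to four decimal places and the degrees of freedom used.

t = -2.7843, df = 41

Let group 1 = design A, group 2 = design B. H0: μ_1 = μ_2; H1: μ_1 < μ_2 (two-sample pooled-variance t-test, left-tailed).
s_p² = [(29−1)·5.73² + (14−1)·5.997²]/(29+14−2) = 33.8257
t = (81.88 − 87.15)/√[33.8257·(1/29 + 1/14)] = -2.7843
df = n₁ + n₂ − 2 = 41
p-value = P(T ≤ -2.7843) ≈ 0.0040
Since p ≈ 0.0040 < α = 0.05, reject H0; the evidence is statistically significant.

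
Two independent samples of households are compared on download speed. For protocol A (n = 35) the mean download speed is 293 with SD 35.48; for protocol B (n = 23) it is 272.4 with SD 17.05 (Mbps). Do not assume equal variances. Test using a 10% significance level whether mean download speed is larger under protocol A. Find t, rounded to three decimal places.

Let group 1 = protocol A, group 2 = protocol B. H0: μ_1 = μ_2; H1: μ_1 > μ_2 (Welch's two-sample t-test, right-tailed).
t = (x̄_1 − x̄_2)/√(s_1²/n_1 + s_2²/n_2) = (293 − 272.4)/√(35.48²/35 + 17.05²/23) = 2.955
Welch–Satterthwaite df ≈ 52.14
p-value = P(T ≥ 2.955) ≈ 0.002
Since p ≈ 0.002 < α = 0.1, reject H0; the data support H1.

2.955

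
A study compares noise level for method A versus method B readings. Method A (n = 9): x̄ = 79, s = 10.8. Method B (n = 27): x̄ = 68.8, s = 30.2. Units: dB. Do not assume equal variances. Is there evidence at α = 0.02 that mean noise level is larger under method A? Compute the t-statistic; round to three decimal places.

Let group 1 = method A, group 2 = method B. H0: μ_1 = μ_2; H1: μ_1 > μ_2 (Welch's two-sample t-test, right-tailed).
t = (x̄_1 − x̄_2)/√(s_1²/n_1 + s_2²/n_2) = (79 − 68.8)/√(10.8²/9 + 30.2²/27) = 1.492
Welch–Satterthwaite df ≈ 33.67
p-value = P(T ≥ 1.492) ≈ 0.0725
Since p ≈ 0.0725 > α = 0.02, fail to reject H0; the data do not provide sufficient evidence against H0.

1.492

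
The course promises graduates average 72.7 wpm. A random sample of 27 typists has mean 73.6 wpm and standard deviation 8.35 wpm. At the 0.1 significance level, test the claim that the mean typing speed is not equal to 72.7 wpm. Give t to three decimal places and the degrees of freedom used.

H0: μ = 72.7; H1: μ ≠ 72.7 (one-sample t-test, two-sided).
t = (x̄ − μ₀)/(s/√n) = (73.6 − 72.7)/(8.35/√27) = 0.560
df = n − 1 = 26
Two-sided p-value ≈ 0.580
Since p ≈ 0.580 > α = 0.1, fail to reject H0; the data do not provide sufficient evidence against H0.

t = 0.560, df = 26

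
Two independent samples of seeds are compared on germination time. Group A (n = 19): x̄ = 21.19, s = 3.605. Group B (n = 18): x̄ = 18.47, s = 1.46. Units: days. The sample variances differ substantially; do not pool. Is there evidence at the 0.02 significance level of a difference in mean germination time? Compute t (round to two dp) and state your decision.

t = 3.04; reject H0

Let group 1 = group A, group 2 = group B. H0: μ_1 = μ_2; H1: μ_1 ≠ μ_2 (Welch's two-sample t-test, two-sided).
t = (x̄_1 − x̄_2)/√(s_1²/n_1 + s_2²/n_2) = (21.19 − 18.47)/√(3.605²/19 + 1.46²/18) = 3.04
Welch–Satterthwaite df ≈ 24.01
Two-sided p-value ≈ 0.006
Since p ≈ 0.006 < α = 0.02, reject H0; the data support H1.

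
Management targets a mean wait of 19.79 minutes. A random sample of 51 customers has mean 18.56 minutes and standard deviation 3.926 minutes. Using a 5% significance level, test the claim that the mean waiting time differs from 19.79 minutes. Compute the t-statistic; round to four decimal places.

H0: μ = 19.79; H1: μ ≠ 19.79 (one-sample t-test, two-sided).
t = (x̄ − μ₀)/(s/√n) = (18.56 − 19.79)/(3.926/√51) = -2.2374
df = n − 1 = 50
Two-sided p-value ≈ 0.0297
Since p ≈ 0.0297 < α = 0.05, reject H0; the data support H1.

-2.2374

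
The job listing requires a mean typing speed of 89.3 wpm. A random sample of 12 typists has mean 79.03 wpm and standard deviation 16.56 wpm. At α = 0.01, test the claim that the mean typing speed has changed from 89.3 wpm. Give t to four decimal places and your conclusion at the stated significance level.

t = -2.1483; fail to reject H0

H0: μ = 89.3; H1: μ ≠ 89.3 (one-sample t-test, two-sided).
t = (x̄ − μ₀)/(s/√n) = (79.03 − 89.3)/(16.56/√12) = -2.1483
df = n − 1 = 11
Two-sided p-value ≈ 0.055
Since p ≈ 0.055 > α = 0.01, fail to reject H0; the evidence is not statistically significant.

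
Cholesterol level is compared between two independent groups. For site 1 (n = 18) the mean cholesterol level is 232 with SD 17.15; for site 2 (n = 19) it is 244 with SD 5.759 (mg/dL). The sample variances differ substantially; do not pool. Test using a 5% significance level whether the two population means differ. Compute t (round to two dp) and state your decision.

t = -2.82; reject H0

Let group 1 = site 1, group 2 = site 2. H0: μ_1 = μ_2; H1: μ_1 ≠ μ_2 (Welch's two-sample t-test, two-sided).
t = (x̄_1 − x̄_2)/√(s_1²/n_1 + s_2²/n_2) = (232 − 244)/√(17.15²/18 + 5.759²/19) = -2.82
Welch–Satterthwaite df ≈ 20.60
Two-sided p-value ≈ 0.010
Since p ≈ 0.010 < α = 0.05, reject H0; the data support H1.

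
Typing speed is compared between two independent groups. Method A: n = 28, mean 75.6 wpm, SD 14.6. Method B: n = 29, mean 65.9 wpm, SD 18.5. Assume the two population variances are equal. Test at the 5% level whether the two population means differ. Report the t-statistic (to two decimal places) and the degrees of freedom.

Let group 1 = method A, group 2 = method B. H0: μ_1 = μ_2; H1: μ_1 ≠ μ_2 (two-sample pooled-variance t-test, two-sided).
s_p² = [(28−1)·14.6² + (29−1)·18.5²]/(28+29−2) = 278.879
t = (75.6 − 65.9)/√[278.879·(1/28 + 1/29)] = 2.19
df = n₁ + n₂ − 2 = 55
Two-sided p-value ≈ 0.033
Since p ≈ 0.033 < α = 0.05, reject H0; the evidence is statistically significant.

t = 2.19, df = 55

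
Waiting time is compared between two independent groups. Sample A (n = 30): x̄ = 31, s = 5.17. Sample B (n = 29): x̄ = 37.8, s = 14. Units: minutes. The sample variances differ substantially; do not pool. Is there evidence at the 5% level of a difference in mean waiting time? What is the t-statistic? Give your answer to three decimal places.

-2.459

Let group 1 = sample A, group 2 = sample B. H0: μ_1 = μ_2; H1: μ_1 ≠ μ_2 (Welch's two-sample t-test, two-sided).
t = (x̄_1 − x̄_2)/√(s_1²/n_1 + s_2²/n_2) = (31 − 37.8)/√(5.17²/30 + 14²/29) = -2.459
Welch–Satterthwaite df ≈ 35.28
Two-sided p-value ≈ 0.0190
Since p ≈ 0.0190 < α = 0.05, reject H0; the evidence is statistically significant.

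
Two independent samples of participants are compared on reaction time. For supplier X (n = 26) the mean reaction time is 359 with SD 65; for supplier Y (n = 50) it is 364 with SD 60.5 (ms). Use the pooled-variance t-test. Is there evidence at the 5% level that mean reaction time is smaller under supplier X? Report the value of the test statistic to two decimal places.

Let group 1 = supplier X, group 2 = supplier Y. H0: μ_1 = μ_2; H1: μ_1 < μ_2 (two-sample pooled-variance t-test, left-tailed).
s_p² = [(26−1)·65² + (50−1)·60.5²]/(26+50−2) = 3851.04
t = (359 − 364)/√[3851.04·(1/26 + 1/50)] = -0.33
df = n₁ + n₂ − 2 = 74
p-value = P(T ≤ -0.33) ≈ 0.370
Since p ≈ 0.370 > α = 0.05, fail to reject H0; the evidence is not statistically significant.

-0.33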